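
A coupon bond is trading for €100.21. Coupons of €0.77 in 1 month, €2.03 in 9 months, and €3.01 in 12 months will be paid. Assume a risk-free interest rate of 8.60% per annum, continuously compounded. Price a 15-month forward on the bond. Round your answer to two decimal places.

PV(coupons) I = 0.77·e^(−0.0860·1/12) + 2.03·e^(−0.0860·9/12) + 3.01·e^(−0.0860·12/12)
I = 0.7645 + 1.9032 + 2.7620 = 5.4297
F = (S − I)·e^(rT) = (100.21 − 5.4297) · e^(0.0860·15/12)
= 94.7803 · e^0.107500 = 94.7803 × 1.113491 = €105.54

€105.54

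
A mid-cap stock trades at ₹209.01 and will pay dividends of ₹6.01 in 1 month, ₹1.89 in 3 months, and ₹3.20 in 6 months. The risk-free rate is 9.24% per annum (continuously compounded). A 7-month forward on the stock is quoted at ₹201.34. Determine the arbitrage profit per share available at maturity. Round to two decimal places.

PV(dividends) I = 6.01·e^(−0.0924·1/12) + 1.89·e^(−0.0924·3/12) + 3.20·e^(−0.0924·6/12) = 10.8663
Fair forward F* = (S − I)·e^(rT) = (209.01 − 10.8663)·e^0.053900 = 198.1437 × 1.055379 = 209.1167
Market ₹201.34 < fair 209.1167: forward underpriced → reverse cash-and-carry (short the stock, invest proceeds at r, pay the dividends, go long the forward).
Profit at T = |F_mkt − F*| = |201.34 − 209.1167| = ₹7.78 per share

₹7.78 per share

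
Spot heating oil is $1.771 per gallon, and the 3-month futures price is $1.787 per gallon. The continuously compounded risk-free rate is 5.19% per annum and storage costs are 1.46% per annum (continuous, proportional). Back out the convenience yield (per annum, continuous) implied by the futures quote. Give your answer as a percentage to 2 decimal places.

3.05%

F = S·e^((r+u−y)T) ⇒ (r+u−y) = ln(F/S)/T
ln(1.787/1.771) = 0.008994; /T ⇒ 0.035976
y = r + u − ln(F/S)/T = 0.0519 + 0.0146 − 0.035976 = 0.030524
y = 3.05%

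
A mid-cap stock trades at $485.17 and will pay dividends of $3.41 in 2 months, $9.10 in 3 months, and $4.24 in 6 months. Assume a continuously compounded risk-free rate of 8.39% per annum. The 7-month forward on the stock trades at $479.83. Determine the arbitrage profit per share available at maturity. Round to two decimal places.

PV(dividends) I = 3.41·e^(−0.0839·2/12) + 9.10·e^(−0.0839·3/12) + 4.24·e^(−0.0839·6/12) = 16.3396
Fair forward F* = (S − I)·e^(rT) = (485.17 − 16.3396)·e^0.048942 = 468.8304 × 1.050159 = 492.3465
Market $479.83 < fair 492.3465: forward underpriced → reverse cash-and-carry (short the stock, invest proceeds at r, pay the dividends, go long the forward).
Profit at T = |F_mkt − F*| = |479.83 − 492.3465| = $12.52 per share

$12.52 per share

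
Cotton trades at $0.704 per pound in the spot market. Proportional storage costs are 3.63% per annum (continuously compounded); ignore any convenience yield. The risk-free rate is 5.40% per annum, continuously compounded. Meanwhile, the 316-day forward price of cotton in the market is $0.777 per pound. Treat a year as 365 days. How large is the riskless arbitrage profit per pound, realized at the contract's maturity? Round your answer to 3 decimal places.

$0.016 per pound

Fair forward: F* = S·e^(carry·T), with carry = (r + u) = 0.0540 + 0.0363 = 0.0903
F* = 0.704 · e^(0.0903 × 316/365) = 0.704 · e^0.078178 = 0.704 × 1.081315 = $0.7612
Market $0.777 > fair $0.7612: forward overpriced → cash-and-carry (buy spot, short the forward).
At maturity, profit = |F_mkt − F*| = |0.777 − 0.7612| = $0.016 per pound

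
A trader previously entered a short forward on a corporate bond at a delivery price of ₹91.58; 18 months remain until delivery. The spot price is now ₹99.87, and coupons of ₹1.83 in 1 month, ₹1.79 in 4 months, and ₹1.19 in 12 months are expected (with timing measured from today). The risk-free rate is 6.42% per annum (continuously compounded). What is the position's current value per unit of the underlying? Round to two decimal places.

-₹12.01

PV(remaining coupons) I = 1.83·e^(−0.0642·1/12) + 1.79·e^(−0.0642·4/12) + 1.19·e^(−0.0642·12/12) = 4.6883
Current forward F = (S − I)·e^(rT) = (99.87 − 4.6883)·e^(0.0642·18/12) = 95.1817 × 1.101089 = 104.8035
Value (long) = (F − K)·e^(−rT) = (104.8035 − 91.58) × 0.908192 = 12.0095
Short position value = −(long value) = -₹12.01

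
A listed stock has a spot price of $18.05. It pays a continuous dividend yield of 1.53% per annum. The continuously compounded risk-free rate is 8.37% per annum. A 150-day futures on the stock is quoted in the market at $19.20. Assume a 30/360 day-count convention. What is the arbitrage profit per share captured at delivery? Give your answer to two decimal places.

Fair futures: F* = S·e^(carry·T), with carry = (r − q) = 0.0837 − 0.0153 = 0.0684
F* = 18.05 · e^(0.0684 × 150/360) = 18.05 · e^0.028500 = 18.05 × 1.028910 = $18.5718
Market $19.20 > fair $18.5718: forward overpriced → cash-and-carry (buy spot, short the forward).
At maturity, profit = |F_mkt − F*| = |19.20 − 18.5718| = $0.63 per share

$0.63 per share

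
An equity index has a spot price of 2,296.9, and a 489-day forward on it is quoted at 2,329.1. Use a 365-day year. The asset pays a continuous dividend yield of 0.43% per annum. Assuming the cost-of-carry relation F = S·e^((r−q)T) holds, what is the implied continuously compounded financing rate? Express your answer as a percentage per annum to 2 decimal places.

1.47%

From F = S·e^((r−q)T): (r − q) = ln(F/S)/T
ln(2329.1/2296.9) = ln(1.014019) = 0.013922
(r − q) = 0.013922 / (489/365) = 0.010392
r = ln(F/S)/T + q = 0.010392 + 0.0043 = 0.014692
r = 1.47%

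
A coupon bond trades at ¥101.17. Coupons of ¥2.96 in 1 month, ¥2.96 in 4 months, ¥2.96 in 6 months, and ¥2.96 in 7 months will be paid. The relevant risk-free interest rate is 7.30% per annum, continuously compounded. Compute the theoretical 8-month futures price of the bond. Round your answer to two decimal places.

PV(coupons) I = 2.96·e^(−0.0730·1/12) + 2.96·e^(−0.0730·4/12) + 2.96·e^(−0.0730·6/12) + 2.96·e^(−0.0730·7/12)
I = 2.9420 + 2.8888 + 2.8539 + 2.8366 = 11.5213
F = (S − I)·e^(rT) = (101.17 − 11.5213) · e^(0.0730·8/12)
= 89.6487 · e^0.048667 = 89.6487 × 1.049871 = ¥94.12

¥94.12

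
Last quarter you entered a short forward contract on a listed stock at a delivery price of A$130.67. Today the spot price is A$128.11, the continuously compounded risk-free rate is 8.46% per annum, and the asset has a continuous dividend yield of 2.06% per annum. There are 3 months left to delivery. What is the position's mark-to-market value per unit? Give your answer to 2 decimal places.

Current fair forward for the remaining 3 months: F = S·e^((r − q)·T), (r − q) = 0.0846 − 0.0206 = 0.0640
F = 128.11 · e^(0.0640 × 3/12) = 128.11 × 1.016129 = 130.1763
Value of long forward = (F − K)·e^(−rT) = (130.1763 − 130.67) · e^(−0.0846·3/12)
= -0.4937 × 0.979072 = -0.48
Short position value = −(long value) = A$0.48

A$0.48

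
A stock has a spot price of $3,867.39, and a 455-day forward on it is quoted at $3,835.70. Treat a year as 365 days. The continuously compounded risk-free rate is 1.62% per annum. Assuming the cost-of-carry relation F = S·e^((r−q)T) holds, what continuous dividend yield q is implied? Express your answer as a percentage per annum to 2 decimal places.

2.28%

From F = S·e^((r−q)T): (r − q) = ln(F/S)/T
ln(3835.70/3867.39) = ln(0.991806) = -0.008228
(r − q) = -0.008228 / (455/365) = -0.006600
q = r − ln(F/S)/T = 0.0162 + 0.006600 = 0.022800
q = 2.28%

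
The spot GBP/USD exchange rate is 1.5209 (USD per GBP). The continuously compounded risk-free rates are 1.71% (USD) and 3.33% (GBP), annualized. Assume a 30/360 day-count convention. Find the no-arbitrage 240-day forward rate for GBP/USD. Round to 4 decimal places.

F = S·e^((r_USD − r_GBP)T) = 1.5209 · e^((0.0171 − 0.0333) × 240/360)
= 1.5209 · e^-0.010800 = 1.5209 × 0.989258
F = 1.5046 USD per GBP

1.5046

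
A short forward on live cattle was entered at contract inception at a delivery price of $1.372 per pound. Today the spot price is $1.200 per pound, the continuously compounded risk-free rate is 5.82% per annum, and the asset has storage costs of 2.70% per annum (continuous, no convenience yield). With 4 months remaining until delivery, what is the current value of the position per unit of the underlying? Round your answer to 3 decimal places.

Current fair forward for the remaining 4 months: F = S·e^((r + u)·T), (r + u) = 0.0582 + 0.0270 = 0.0852
F = 1.200 · e^(0.0852 × 4/12) = 1.200 × 1.028807 = 1.2346
Value of long forward = (F − K)·e^(−rT) = (1.2346 − 1.372) · e^(−0.0582·4/12)
= -0.1374 × 0.980787 = -0.135
Short position value = −(long value) = $0.135

$0.135 per pound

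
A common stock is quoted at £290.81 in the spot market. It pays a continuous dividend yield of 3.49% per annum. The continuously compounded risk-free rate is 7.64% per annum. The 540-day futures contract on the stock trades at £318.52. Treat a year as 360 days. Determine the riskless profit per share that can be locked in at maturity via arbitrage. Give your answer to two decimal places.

Fair futures: F* = S·e^(carry·T), with carry = (r − q) = 0.0764 − 0.0349 = 0.0415
F* = 290.81 · e^(0.0415 × 540/360) = 290.81 · e^0.062250 = 290.81 × 1.064228 = £309.4881
Market £318.52 > fair £309.4881: forward overpriced → cash-and-carry (buy spot, short the forward).
At maturity, profit = |F_mkt − F*| = |318.52 − 309.4881| = £9.03 per share

£9.03 per share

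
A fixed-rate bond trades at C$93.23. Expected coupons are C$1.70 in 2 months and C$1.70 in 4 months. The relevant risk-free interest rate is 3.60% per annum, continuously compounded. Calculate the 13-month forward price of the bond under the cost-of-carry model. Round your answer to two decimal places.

PV(coupons) I = 1.70·e^(−0.0360·2/12) + 1.70·e^(−0.0360·4/12)
I = 1.6898 + 1.6797 = 3.3695
F = (S − I)·e^(rT) = (93.23 − 3.3695) · e^(0.0360·13/12)
= 89.8605 · e^0.039000 = 89.8605 × 1.039770 = C$93.43

C$93.43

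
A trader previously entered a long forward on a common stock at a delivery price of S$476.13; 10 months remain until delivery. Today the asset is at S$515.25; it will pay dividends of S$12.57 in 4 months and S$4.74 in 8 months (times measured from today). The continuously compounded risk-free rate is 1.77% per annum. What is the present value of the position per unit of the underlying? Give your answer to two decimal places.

PV(remaining dividends) I = 12.57·e^(−0.0177·4/12) + 4.74·e^(−0.0177·8/12) = 17.1805
Current forward F = (S − I)·e^(rT) = (515.25 − 17.1805)·e^(0.0177·10/12) = 498.0695 × 1.014859 = 505.4703
Value (long) = (F − K)·e^(−rT) = (505.4703 − 476.13) × 0.985358 = 28.9107
Value = S$28.91

S$28.91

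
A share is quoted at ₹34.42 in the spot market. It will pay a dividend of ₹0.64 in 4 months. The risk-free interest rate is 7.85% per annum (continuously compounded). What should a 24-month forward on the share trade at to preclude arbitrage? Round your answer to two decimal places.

₹39.54

PV(dividends) I = 0.64·e^(−0.0785·4/12)
I = 0.6235
F = (S − I)·e^(rT) = (34.42 − 0.6235) · e^(0.0785·24/12)
= 33.7965 · e^0.157000 = 33.7965 × 1.169996 = ₹39.54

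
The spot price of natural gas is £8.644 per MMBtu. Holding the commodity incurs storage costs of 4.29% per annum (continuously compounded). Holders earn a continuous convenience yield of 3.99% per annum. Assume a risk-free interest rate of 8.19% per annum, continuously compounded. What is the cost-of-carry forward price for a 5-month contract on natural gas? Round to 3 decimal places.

£8.955 per MMBtu

Net carry = r + u − y = 0.0819 + 0.0429 − 0.0399 = 0.0849
F = S·e^((r+u−y)T) = 8.644 · e^(0.0849 × 5/12) = 8.644 · e^0.035375
= 8.644 × 1.036008 = £8.955 per MMBtu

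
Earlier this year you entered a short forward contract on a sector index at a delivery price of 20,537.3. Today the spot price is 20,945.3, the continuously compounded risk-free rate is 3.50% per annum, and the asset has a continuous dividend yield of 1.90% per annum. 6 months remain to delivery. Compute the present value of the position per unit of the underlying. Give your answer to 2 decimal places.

-566.24

Current fair forward for the remaining 6 months: F = S·e^((r − q)·T), (r − q) = 0.0350 − 0.0190 = 0.0160
F = 20945.3 · e^(0.0160 × 6/12) = 20945.3 × 1.00803209 = 21113.5345
Value of long forward = (F − K)·e^(−rT) = (21113.5345 − 20537.3) · e^(−0.0350·6/12)
= 576.2345 × 0.98265224 = 566.24
Short position value = −(long value) = -566.24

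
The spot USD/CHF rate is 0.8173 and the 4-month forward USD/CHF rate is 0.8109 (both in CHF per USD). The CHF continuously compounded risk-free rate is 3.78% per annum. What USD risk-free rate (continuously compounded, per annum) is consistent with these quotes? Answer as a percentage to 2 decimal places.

F = S·e^((r_CHF − r_USD)T) ⇒ r_USD = r_CHF − ln(F/S)/T
ln(0.8109/0.8173) = -0.007861; /(4/12) = -0.023583
r_USD = 0.0378 + 0.023583 = 0.061383
r_USD = 6.14%

6.14%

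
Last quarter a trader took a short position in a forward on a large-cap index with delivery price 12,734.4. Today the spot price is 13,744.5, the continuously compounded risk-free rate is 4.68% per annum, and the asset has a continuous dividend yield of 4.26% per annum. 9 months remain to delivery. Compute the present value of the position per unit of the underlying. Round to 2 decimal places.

Current fair forward for the remaining 9 months: F = S·e^((r − q)·T), (r − q) = 0.0468 − 0.0426 = 0.0042
F = 13744.5 · e^(0.0042 × 9/12) = 13744.5 × 1.00315497 = 13787.8635
Value of long forward = (F − K)·e^(−rT) = (13787.8635 − 12734.4) · e^(−0.0468·9/12)
= 1053.4635 × 0.96550886 = 1017.13
Short position value = −(long value) = -1017.13

-1017.13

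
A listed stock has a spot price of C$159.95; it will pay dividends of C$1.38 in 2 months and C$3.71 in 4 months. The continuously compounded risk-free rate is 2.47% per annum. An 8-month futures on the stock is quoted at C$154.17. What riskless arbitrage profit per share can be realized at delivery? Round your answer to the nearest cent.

C$3.30 per share

PV(dividends) I = 1.38·e^(−0.0247·2/12) + 3.71·e^(−0.0247·4/12) = 5.0539
Fair futures F* = (S − I)·e^(rT) = (159.95 − 5.0539)·e^0.016467 = 154.8961 × 1.016603 = 157.4678
Market C$154.17 < fair 157.4678: forward underpriced → reverse cash-and-carry (short the stock, invest proceeds at r, pay the dividends, go long the forward).
Profit at T = |F_mkt − F*| = |154.17 − 157.4678| = C$3.30 per share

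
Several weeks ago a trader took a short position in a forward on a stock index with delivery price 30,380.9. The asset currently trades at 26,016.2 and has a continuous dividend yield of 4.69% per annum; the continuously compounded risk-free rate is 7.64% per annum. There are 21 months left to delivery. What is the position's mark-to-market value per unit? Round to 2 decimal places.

2612.61

Current fair forward for the remaining 21 months: F = S·e^((r − q)·T), (r − q) = 0.0764 − 0.0469 = 0.0295
F = 26016.2 · e^(0.0295 × 21/12) = 26016.2 × 1.05298080 = 27394.5591
Value of long forward = (F − K)·e^(−rT) = (27394.5591 − 30380.9) · e^(−0.0764·21/12)
= -2986.3409 × 0.87485248 = -2612.61
Short position value = −(long value) = 2612.61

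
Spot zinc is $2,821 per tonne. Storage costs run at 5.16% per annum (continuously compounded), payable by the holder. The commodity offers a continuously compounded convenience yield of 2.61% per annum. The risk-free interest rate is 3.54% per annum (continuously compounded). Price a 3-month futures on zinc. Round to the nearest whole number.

Net carry = r + u − y = 0.0354 + 0.0516 − 0.0261 = 0.0609
F = S·e^((r+u−y)T) = 2821 · e^(0.0609 × 3/12) = 2821 · e^0.015225
= 2821 × 1.015341 = $2,864 per tonne

$2,864 per tonne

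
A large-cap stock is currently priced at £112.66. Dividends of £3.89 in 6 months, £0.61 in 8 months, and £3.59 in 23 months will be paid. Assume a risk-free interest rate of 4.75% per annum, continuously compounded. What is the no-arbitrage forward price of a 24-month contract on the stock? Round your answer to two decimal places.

£115.46

PV(dividends) I = 3.89·e^(−0.0475·6/12) + 0.61·e^(−0.0475·8/12) + 3.59·e^(−0.0475·23/12)
I = 3.7987 + 0.5910 + 3.2776 = 7.6673
F = (S − I)·e^(rT) = (112.66 − 7.6673) · e^(0.0475·24/12)
= 104.9927 · e^0.095000 = 104.9927 × 1.099659 = £115.46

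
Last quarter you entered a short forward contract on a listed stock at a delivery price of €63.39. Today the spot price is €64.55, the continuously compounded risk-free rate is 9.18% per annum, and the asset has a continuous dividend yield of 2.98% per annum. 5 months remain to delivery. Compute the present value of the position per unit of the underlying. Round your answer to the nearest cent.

Current fair forward for the remaining 5 months: F = S·e^((r − q)·T), (r − q) = 0.0918 − 0.0298 = 0.0620
F = 64.55 · e^(0.0620 × 5/12) = 64.55 × 1.026170 = 66.2393
Value of long forward = (F − K)·e^(−rT) = (66.2393 − 63.39) · e^(−0.0918·5/12)
= 2.8493 × 0.962472 = 2.74
Short position value = −(long value) = -€2.74

-€2.74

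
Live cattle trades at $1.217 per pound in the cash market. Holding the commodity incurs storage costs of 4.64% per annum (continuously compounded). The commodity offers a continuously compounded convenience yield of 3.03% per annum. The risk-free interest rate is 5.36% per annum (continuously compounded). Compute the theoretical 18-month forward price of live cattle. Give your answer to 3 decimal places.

Net carry = r + u − y = 0.0536 + 0.0464 − 0.0303 = 0.0697
F = S·e^((r+u−y)T) = 1.217 · e^(0.0697 × 18/12) = 1.217 · e^0.104550
= 1.217 × 1.110211 = $1.351 per pound

$1.351 per pound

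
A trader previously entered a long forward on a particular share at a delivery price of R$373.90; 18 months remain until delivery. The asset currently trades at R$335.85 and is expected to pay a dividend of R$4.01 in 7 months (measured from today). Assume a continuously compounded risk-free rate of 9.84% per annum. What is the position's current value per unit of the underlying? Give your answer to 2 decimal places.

PV(remaining dividends) I = 4.01·e^(−0.0984·7/12) = 3.7863
Current forward F = (S − I)·e^(rT) = (335.85 − 3.7863)·e^(0.0984·18/12) = 332.0637 × 1.159049 = 384.8781
Value (long) = (F − K)·e^(−rT) = (384.8781 − 373.90) × 0.862776 = 9.4716
Value = R$9.47

R$9.47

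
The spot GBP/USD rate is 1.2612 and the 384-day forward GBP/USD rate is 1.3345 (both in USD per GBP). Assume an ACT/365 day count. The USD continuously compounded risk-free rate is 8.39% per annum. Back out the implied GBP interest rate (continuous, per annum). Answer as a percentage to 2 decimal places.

3.02%

F = S·e^((r_USD − r_GBP)T) ⇒ r_GBP = r_USD − ln(F/S)/T
ln(1.3345/1.2612) = 0.056493; /(384/365) = 0.053698
r_GBP = 0.0839 − 0.053698 = 0.030202
r_GBP = 3.02%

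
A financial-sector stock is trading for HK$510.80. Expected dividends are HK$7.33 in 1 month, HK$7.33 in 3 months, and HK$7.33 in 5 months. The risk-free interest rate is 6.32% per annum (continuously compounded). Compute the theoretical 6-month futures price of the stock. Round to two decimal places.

HK$504.86

PV(dividends) I = 7.33·e^(−0.0632·1/12) + 7.33·e^(−0.0632·3/12) + 7.33·e^(−0.0632·5/12)
I = 7.2915 + 7.2151 + 7.1395 = 21.6461
F = (S − I)·e^(rT) = (510.80 − 21.6461) · e^(0.0632·6/12)
= 489.1539 · e^0.031600 = 489.1539 × 1.032105 = HK$504.86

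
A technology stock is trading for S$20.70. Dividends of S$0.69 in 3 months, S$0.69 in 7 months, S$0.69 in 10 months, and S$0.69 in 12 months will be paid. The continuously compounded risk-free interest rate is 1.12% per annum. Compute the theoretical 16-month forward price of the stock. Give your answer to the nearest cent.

S$18.23

PV(dividends) I = 0.69·e^(−0.0112·3/12) + 0.69·e^(−0.0112·7/12) + 0.69·e^(−0.0112·10/12) + 0.69·e^(−0.0112·12/12)
I = 0.6881 + 0.6855 + 0.6836 + 0.6823 = 2.7395
F = (S − I)·e^(rT) = (20.70 − 2.7395) · e^(0.0112·16/12)
= 17.9605 · e^0.014933 = 17.9605 × 1.015045 = S$18.23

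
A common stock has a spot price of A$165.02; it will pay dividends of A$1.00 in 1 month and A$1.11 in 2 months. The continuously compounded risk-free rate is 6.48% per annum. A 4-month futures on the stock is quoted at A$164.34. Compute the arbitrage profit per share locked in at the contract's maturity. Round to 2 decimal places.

PV(dividends) I = 1.00·e^(−0.0648·1/12) + 1.11·e^(−0.0648·2/12) = 2.0927
Fair futures F* = (S − I)·e^(rT) = (165.02 − 2.0927)·e^0.021600 = 162.9273 × 1.021835 = 166.4848
Market A$164.34 < fair 166.4848: forward underpriced → reverse cash-and-carry (short the stock, invest proceeds at r, pay the dividends, go long the forward).
Profit at T = |F_mkt − F*| = |164.34 − 166.4848| = A$2.14 per share

A$2.14 per share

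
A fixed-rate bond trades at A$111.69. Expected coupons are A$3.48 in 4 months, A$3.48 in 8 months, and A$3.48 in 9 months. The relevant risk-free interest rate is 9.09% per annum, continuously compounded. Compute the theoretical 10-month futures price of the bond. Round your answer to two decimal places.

PV(coupons) I = 3.48·e^(−0.0909·4/12) + 3.48·e^(−0.0909·8/12) + 3.48·e^(−0.0909·9/12)
I = 3.3761 + 3.2754 + 3.2507 = 9.9022
F = (S − I)·e^(rT) = (111.69 − 9.9022) · e^(0.0909·10/12)
= 101.7878 · e^0.075750 = 101.7878 × 1.078693 = A$109.80

A$109.80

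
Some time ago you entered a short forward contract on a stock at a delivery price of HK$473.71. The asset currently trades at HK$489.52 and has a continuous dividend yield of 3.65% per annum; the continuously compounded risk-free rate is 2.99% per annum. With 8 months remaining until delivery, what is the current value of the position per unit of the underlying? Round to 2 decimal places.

Current fair forward for the remaining 8 months: F = S·e^((r − q)·T), (r − q) = 0.0299 − 0.0365 = -0.0066
F = 489.52 · e^(-0.0066 × 8/12) = 489.52 × 0.995610 = 487.3710
Value of long forward = (F − K)·e^(−rT) = (487.3710 − 473.71) · e^(−0.0299·8/12)
= 13.6610 × 0.980264 = 13.39
Short position value = −(long value) = -HK$13.39

-HK$13.39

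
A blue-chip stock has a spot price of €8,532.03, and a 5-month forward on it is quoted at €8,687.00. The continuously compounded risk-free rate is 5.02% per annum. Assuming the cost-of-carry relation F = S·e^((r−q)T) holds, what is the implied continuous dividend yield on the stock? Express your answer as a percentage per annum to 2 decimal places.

0.70%

From F = S·e^((r−q)T): (r − q) = ln(F/S)/T
ln(8687.00/8532.03) = ln(1.018163) = 0.018000
(r − q) = 0.018000 / (5/12) = 0.043200
q = r − ln(F/S)/T = 0.0502 − 0.043200 = 0.007000
q = 0.70%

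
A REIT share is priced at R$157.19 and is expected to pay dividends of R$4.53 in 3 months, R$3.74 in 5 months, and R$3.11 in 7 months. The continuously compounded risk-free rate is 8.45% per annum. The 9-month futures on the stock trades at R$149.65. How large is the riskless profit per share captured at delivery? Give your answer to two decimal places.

PV(dividends) I = 4.53·e^(−0.0845·3/12) + 3.74·e^(−0.0845·5/12) + 3.11·e^(−0.0845·7/12) = 11.0063
Fair futures F* = (S − I)·e^(rT) = (157.19 − 11.0063)·e^0.063375 = 146.1837 × 1.065426 = 155.7479
Market R$149.65 < fair 155.7479: forward underpriced → reverse cash-and-carry (short the stock, invest proceeds at r, pay the dividends, go long the forward).
Profit at T = |F_mkt − F*| = |149.65 − 155.7479| = R$6.10 per share

R$6.10 per share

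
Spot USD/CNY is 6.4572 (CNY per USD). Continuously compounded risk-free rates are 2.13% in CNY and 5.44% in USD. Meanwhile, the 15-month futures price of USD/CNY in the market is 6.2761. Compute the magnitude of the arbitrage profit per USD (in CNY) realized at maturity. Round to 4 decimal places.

Fair futures: F* = S·e^(carry·T), with carry = (r_CNY − r_USD) = 0.0213 − 0.0544 = -0.0331
F* = 6.4572 · e^(-0.0331 × 15/12) = 6.4572 · e^-0.041375 = 6.4572 × 0.959469 = 6.1955
Market 6.2761 > fair 6.1955: forward overpriced → cash-and-carry (buy spot, short the forward).
At maturity, profit = |F_mkt − F*| = |6.2761 − 6.1955| = 0.0806 per USD (in CNY)

0.0806 per USD (in CNY)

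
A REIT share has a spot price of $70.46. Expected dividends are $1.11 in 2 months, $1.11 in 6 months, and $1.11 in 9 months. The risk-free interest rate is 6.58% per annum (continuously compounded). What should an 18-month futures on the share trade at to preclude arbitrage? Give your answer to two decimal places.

$74.21

PV(dividends) I = 1.11·e^(−0.0658·2/12) + 1.11·e^(−0.0658·6/12) + 1.11·e^(−0.0658·9/12)
I = 1.0979 + 1.0741 + 1.0566 = 3.2286
F = (S − I)·e^(rT) = (70.46 − 3.2286) · e^(0.0658·18/12)
= 67.2314 · e^0.098700 = 67.2314 × 1.103735 = $74.21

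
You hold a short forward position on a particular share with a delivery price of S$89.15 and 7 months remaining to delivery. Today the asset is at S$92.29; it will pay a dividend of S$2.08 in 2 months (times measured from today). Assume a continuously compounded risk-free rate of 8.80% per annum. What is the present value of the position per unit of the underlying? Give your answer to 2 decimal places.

-S$5.55

PV(remaining dividends) I = 2.08·e^(−0.0880·2/12) = 2.0497
Current forward F = (S − I)·e^(rT) = (92.29 − 2.0497)·e^(0.0880·7/12) = 90.2403 × 1.052674 = 94.9936
Value (long) = (F − K)·e^(−rT) = (94.9936 − 89.15) × 0.949962 = 5.5512
Short position value = −(long value) = -S$5.55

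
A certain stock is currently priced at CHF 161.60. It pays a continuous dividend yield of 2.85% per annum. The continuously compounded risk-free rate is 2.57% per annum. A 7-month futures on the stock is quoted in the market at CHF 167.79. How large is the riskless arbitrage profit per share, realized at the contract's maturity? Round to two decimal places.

CHF 6.45 per share

Fair futures: F* = S·e^(carry·T), with carry = (r − q) = 0.0257 − 0.0285 = -0.0028
F* = 161.60 · e^(-0.0028 × 7/12) = 161.60 · e^-0.001633 = 161.60 × 0.998368 = CHF 161.3363
Market CHF 167.79 > fair CHF 161.3363: forward overpriced → cash-and-carry (buy spot, short the forward).
At maturity, profit = |F_mkt − F*| = |167.79 − 161.3363| = CHF 6.45 per share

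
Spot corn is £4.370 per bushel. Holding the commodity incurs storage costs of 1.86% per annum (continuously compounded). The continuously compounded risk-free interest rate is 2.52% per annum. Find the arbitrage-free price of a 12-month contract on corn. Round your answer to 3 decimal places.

£4.566 per bushel

Net carry = r + u − y = 0.0252 + 0.0186 − 0.0000 = 0.0438
F = S·e^((r+u−y)T) = 4.370 · e^(0.0438 × 12/12) = 4.370 · e^0.043800
= 4.370 × 1.044773 = £4.566 per bushel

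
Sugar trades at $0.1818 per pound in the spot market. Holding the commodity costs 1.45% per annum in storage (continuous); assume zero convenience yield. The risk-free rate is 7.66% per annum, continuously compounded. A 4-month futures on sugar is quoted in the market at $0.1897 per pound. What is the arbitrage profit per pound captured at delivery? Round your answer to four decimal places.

$0.0023 per pound

Fair futures: F* = S·e^(carry·T), with carry = (r + u) = 0.0766 + 0.0145 = 0.0911
F* = 0.1818 · e^(0.0911 × 4/12) = 0.1818 · e^0.030367 = 0.1818 × 1.030833 = $0.1874
Market $0.1897 > fair $0.1874: forward overpriced → cash-and-carry (buy spot, short the forward).
At maturity, profit = |F_mkt − F*| = |0.1897 − 0.1874| = $0.0023 per pound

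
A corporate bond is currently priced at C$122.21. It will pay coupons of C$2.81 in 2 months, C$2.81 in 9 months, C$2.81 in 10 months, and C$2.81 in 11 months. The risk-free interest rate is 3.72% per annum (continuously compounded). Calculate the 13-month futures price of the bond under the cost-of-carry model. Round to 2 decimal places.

PV(coupons) I = 2.81·e^(−0.0372·2/12) + 2.81·e^(−0.0372·9/12) + 2.81·e^(−0.0372·10/12) + 2.81·e^(−0.0372·11/12)
I = 2.7926 + 2.7327 + 2.7242 + 2.7158 = 10.9653
F = (S − I)·e^(rT) = (122.21 − 10.9653) · e^(0.0372·13/12)
= 111.2447 · e^0.040300 = 111.2447 × 1.041123 = C$115.82

C$115.82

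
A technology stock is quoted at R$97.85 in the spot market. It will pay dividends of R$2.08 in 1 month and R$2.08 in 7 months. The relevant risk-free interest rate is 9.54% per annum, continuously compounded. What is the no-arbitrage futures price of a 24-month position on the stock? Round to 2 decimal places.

R$113.54

PV(dividends) I = 2.08·e^(−0.0954·1/12) + 2.08·e^(−0.0954·7/12)
I = 2.0635 + 1.9674 = 4.0309
F = (S − I)·e^(rT) = (97.85 − 4.0309) · e^(0.0954·24/12)
= 93.8191 · e^0.190800 = 93.8191 × 1.210217 = R$113.54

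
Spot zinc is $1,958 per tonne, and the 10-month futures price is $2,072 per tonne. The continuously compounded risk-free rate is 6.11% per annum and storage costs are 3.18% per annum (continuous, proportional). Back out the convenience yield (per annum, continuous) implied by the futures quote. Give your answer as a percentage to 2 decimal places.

F = S·e^((r+u−y)T) ⇒ (r+u−y) = ln(F/S)/T
ln(2072/1958) = 0.056591; /T ⇒ 0.067909
y = r + u − ln(F/S)/T = 0.0611 + 0.0318 − 0.067909 = 0.024991
y = 2.50%

2.50%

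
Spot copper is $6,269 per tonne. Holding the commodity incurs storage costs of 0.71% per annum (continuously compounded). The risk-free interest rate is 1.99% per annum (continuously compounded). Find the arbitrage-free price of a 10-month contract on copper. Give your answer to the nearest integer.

$6,412 per tonne

Net carry = r + u − y = 0.0199 + 0.0071 − 0.0000 = 0.0270
F = S·e^((r+u−y)T) = 6269 · e^(0.0270 × 10/12) = 6269 · e^0.022500
= 6269 × 1.022755 = $6,412 per tonne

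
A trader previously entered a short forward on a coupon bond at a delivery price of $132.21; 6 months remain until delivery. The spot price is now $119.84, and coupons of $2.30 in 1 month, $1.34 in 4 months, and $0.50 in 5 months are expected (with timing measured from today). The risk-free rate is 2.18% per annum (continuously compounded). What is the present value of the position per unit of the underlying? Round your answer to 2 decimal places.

PV(remaining coupons) I = 2.30·e^(−0.0218·1/12) + 1.34·e^(−0.0218·4/12) + 0.50·e^(−0.0218·5/12) = 4.1216
Current forward F = (S − I)·e^(rT) = (119.84 − 4.1216)·e^(0.0218·6/12) = 115.7184 × 1.010960 = 116.9867
Value (long) = (F − K)·e^(−rT) = (116.9867 − 132.21) × 0.989159 = -15.0583
Short position value = −(long value) = $15.06

$15.06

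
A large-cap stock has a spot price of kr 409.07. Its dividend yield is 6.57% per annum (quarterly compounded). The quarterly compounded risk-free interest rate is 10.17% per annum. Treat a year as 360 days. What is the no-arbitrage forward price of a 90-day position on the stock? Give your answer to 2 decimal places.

F = S · (1+r/4)^(4T) / (1+q/4)^(4T)
= 409.07 × 1.025425 / 1.016425 = 409.07 × 1.008855
F = kr 412.69

kr 412.69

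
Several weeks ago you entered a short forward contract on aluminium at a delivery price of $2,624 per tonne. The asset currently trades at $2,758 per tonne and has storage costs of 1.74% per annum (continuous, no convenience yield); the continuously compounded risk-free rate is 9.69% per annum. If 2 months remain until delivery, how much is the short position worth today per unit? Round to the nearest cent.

Current fair forward for the remaining 2 months: F = S·e^((r + u)·T), (r + u) = 0.0969 + 0.0174 = 0.1143
F = 2758 · e^(0.1143 × 2/12) = 2758 × 1.01923261 = 2811.0435
Value of long forward = (F − K)·e^(−rT) = (2811.0435 − 2624) · e^(−0.0969·2/12)
= 187.0435 × 0.98397971 = 184.05
Short position value = −(long value) = -$184.05

-$184.05 per tonne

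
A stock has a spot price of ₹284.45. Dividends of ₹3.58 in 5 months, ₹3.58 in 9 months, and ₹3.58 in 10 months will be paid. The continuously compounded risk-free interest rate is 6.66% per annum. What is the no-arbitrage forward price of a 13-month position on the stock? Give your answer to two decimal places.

₹294.69

PV(dividends) I = 3.58·e^(−0.0666·5/12) + 3.58·e^(−0.0666·9/12) + 3.58·e^(−0.0666·10/12)
I = 3.4820 + 3.4056 + 3.3867 = 10.2743
F = (S − I)·e^(rT) = (284.45 − 10.2743) · e^(0.0666·13/12)
= 274.1757 · e^0.072150 = 274.1757 × 1.074817 = ₹294.69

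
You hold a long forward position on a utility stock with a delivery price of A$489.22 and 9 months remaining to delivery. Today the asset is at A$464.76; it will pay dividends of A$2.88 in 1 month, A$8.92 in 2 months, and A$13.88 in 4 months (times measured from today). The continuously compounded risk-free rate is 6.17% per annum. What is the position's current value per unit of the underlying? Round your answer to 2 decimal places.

PV(remaining dividends) I = 2.88·e^(−0.0617·1/12) + 8.92·e^(−0.0617·2/12) + 13.88·e^(−0.0617·4/12) = 25.2914
Current forward F = (S − I)·e^(rT) = (464.76 − 25.2914)·e^(0.0617·9/12) = 439.4686 × 1.047362 = 460.2827
Value (long) = (F − K)·e^(−rT) = (460.2827 − 489.22) × 0.954779 = -27.6287
Value = -A$27.63

-A$27.63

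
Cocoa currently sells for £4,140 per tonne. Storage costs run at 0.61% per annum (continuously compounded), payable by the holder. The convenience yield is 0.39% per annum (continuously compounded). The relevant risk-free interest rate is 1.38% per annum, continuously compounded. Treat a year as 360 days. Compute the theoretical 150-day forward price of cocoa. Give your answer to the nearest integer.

£4,168 per tonne

Net carry = r + u − y = 0.0138 + 0.0061 − 0.0039 = 0.0160
F = S·e^((r+u−y)T) = 4140 · e^(0.0160 × 150/360) = 4140 · e^0.006667
= 4140 × 1.006689 = £4,168 per tonne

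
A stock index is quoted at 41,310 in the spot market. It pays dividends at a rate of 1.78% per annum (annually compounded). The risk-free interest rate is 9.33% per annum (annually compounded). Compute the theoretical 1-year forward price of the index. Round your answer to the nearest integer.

F = S · (1+r)^T / (1+q)^T
= 41310 × 1.093300 / 1.017800 = 41310 × 1.074180
F = 44,374

44,374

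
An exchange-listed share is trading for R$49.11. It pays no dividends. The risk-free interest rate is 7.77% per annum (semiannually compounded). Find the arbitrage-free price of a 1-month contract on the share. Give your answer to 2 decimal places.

R$49.42

F = S · (1+r/2)^(2T)
= 49.11 × 1.006373
F = R$49.42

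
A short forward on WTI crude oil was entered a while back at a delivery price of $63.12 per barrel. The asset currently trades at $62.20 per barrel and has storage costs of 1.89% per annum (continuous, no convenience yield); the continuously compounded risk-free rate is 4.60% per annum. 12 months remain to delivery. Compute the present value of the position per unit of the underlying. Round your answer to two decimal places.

Current fair forward for the remaining 12 months: F = S·e^((r + u)·T), (r + u) = 0.0460 + 0.0189 = 0.0649
F = 62.20 · e^(0.0649 × 12/12) = 62.20 × 1.067052 = 66.3706
Value of long forward = (F − K)·e^(−rT) = (66.3706 − 63.12) · e^(−0.0460·12/12)
= 3.2506 × 0.955042 = 3.10
Short position value = −(long value) = -$3.10

-$3.10 per barrel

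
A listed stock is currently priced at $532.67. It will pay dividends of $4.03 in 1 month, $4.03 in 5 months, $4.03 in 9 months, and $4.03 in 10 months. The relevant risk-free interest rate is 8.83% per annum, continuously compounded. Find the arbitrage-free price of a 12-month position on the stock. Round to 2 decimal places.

$565.02

PV(dividends) I = 4.03·e^(−0.0883·1/12) + 4.03·e^(−0.0883·5/12) + 4.03·e^(−0.0883·9/12) + 4.03·e^(−0.0883·10/12)
I = 4.0005 + 3.8844 + 3.7718 + 3.7441 = 15.4008
F = (S − I)·e^(rT) = (532.67 − 15.4008) · e^(0.0883·12/12)
= 517.2692 · e^0.088300 = 517.2692 × 1.092316 = $565.02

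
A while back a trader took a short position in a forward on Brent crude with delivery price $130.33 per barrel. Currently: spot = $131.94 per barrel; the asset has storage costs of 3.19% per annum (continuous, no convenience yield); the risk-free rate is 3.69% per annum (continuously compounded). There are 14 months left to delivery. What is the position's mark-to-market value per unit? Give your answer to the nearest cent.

Current fair forward for the remaining 14 months: F = S·e^((r + u)·T), (r + u) = 0.0369 + 0.0319 = 0.0688
F = 131.94 · e^(0.0688 × 14/12) = 131.94 × 1.083576 = 142.9670
Value of long forward = (F − K)·e^(−rT) = (142.9670 − 130.33) · e^(−0.0369·14/12)
= 12.6370 × 0.957863 = 12.10
Short position value = −(long value) = -$12.10

-$12.10 per barrel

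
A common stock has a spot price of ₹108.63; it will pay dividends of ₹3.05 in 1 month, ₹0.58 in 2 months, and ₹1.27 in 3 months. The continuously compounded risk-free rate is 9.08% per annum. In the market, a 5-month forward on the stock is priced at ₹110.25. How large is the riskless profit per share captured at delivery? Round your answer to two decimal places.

₹2.46 per share

PV(dividends) I = 3.05·e^(−0.0908·1/12) + 0.58·e^(−0.0908·2/12) + 1.27·e^(−0.0908·3/12) = 4.8398
Fair forward F* = (S − I)·e^(rT) = (108.63 − 4.8398)·e^0.037833 = 103.7902 × 1.038558 = 107.7921
Market ₹110.25 > fair 107.7921: forward overpriced → cash-and-carry (borrow at r, buy the stock and collect the dividends, short the forward).
Profit at T = |F_mkt − F*| = |110.25 − 107.7921| = ₹2.46 per share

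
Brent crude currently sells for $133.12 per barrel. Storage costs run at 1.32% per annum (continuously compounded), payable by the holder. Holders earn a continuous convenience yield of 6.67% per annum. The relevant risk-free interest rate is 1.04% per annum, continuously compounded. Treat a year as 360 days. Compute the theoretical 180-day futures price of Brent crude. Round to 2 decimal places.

Net carry = r + u − y = 0.0104 + 0.0132 − 0.0667 = -0.0431
F = S·e^((r+u−y)T) = 133.12 · e^(-0.0431 × 180/360) = 133.12 · e^-0.021550
= 133.12 × 0.978681 = $130.28 per barrel

$130.28 per barrel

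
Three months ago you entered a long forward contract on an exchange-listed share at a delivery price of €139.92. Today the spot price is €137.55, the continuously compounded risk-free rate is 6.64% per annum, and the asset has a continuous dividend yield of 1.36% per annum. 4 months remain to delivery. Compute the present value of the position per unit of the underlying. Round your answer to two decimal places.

Current fair forward for the remaining 4 months: F = S·e^((r − q)·T), (r − q) = 0.0664 − 0.0136 = 0.0528
F = 137.55 · e^(0.0528 × 4/12) = 137.55 × 1.017756 = 139.9923
Value of long forward = (F − K)·e^(−rT) = (139.9923 − 139.92) · e^(−0.0664·4/12)
= 0.0723 × 0.978110 = 0.07

€0.07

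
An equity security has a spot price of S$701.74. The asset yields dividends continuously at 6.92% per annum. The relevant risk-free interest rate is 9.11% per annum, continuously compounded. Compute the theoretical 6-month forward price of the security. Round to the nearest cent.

F = S·e^((r − q)T) = 701.74 · e^((0.0911 − 0.0692) × 6/12)
= 701.74 · e^0.010950 = 701.74 × 1.011010
F = S$709.47

S$709.47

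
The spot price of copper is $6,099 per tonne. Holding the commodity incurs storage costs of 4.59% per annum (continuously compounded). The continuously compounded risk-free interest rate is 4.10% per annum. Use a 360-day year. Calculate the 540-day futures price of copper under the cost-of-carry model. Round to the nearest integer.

Net carry = r + u − y = 0.0410 + 0.0459 − 0.0000 = 0.0869
F = S·e^((r+u−y)T) = 6099 · e^(0.0869 × 540/360) = 6099 · e^0.130350
= 6099 × 1.139227 = $6,948 per tonne

$6,948 per tonne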